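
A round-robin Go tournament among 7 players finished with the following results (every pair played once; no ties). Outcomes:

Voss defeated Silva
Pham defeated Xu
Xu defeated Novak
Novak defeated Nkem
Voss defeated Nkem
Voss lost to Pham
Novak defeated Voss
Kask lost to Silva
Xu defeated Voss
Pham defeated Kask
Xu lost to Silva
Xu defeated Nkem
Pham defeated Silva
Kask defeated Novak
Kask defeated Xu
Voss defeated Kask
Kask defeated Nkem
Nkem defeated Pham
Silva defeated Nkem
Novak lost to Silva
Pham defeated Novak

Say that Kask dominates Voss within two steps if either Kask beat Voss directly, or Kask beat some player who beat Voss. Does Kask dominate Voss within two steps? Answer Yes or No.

Yes

Kask did not beat Voss directly.
Kask beat Novak, Xu, Nkem. Of those, Novak beat Voss.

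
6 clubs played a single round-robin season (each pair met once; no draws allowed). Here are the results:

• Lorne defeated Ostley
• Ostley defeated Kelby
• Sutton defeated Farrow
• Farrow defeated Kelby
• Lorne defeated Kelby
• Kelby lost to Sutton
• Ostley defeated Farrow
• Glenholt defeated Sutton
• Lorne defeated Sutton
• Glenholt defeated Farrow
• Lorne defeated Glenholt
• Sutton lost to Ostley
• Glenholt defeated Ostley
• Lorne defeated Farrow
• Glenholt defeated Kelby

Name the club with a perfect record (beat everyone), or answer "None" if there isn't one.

Lorne has 5 wins out of 5 opponents — a perfect record.

Lorne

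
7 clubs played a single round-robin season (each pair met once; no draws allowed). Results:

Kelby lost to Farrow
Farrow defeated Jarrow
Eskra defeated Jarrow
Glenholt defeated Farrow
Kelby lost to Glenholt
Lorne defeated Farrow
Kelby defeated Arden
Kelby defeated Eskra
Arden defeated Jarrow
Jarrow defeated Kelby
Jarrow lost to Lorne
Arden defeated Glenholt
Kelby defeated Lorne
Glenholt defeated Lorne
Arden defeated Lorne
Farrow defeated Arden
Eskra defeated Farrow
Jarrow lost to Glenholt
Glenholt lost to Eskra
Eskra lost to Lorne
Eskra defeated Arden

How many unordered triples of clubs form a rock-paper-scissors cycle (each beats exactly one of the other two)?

Win totals: Arden 3, Farrow 3, Eskra 4, Jarrow 1, Glenholt 4, Lorne 3, Kelby 3.
A club with w wins dominates both others in C(w,2) triples; summing gives 3 + 3 + 6 + 0 + 6 + 3 + 3 = 24 transitive triples.
Total triples C(7,3) = 35, so cyclic triples = 35 − 24 = 11.

11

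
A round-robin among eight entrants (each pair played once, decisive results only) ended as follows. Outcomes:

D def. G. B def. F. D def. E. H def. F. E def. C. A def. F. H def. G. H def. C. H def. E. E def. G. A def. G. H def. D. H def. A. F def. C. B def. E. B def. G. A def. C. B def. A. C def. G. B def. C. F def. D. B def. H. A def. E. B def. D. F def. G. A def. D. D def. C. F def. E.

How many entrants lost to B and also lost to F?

B beat: A, C, D, E, F, G, H.
F beat: C, D, E, G.
Both beat: C, D, E, G — 4.

4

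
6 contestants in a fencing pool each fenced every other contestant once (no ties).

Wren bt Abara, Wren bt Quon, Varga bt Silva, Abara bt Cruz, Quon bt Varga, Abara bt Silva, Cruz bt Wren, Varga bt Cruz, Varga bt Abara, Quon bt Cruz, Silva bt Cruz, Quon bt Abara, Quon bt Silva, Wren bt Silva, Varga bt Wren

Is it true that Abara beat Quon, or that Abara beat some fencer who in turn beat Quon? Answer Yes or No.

No

Abara did not beat Quon directly.
Abara beat Cruz, Silva, but each of them lost to Quon. No two-step path.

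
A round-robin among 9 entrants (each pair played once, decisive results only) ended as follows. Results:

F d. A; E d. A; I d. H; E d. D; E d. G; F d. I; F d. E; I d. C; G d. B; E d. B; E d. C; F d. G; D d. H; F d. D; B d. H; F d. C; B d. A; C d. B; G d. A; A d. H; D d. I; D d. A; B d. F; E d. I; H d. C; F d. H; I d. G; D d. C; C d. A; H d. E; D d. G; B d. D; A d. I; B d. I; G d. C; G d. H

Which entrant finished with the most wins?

Win totals: A 2, B 5, C 2, D 5, E 6, F 7, G 4, H 2, I 3.
F leads with 7 wins (next highest: 6).

F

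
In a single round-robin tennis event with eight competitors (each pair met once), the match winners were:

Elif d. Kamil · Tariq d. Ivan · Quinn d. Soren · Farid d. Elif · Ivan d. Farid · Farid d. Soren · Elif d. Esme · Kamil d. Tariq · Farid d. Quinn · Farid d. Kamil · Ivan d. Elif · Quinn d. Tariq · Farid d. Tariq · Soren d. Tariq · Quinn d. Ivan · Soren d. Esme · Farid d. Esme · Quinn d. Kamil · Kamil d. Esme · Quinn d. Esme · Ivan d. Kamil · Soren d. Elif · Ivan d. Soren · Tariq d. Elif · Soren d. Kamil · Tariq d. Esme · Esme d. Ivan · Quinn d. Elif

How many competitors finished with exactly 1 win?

Win totals: Elif 2, Quinn 6, Ivan 4, Tariq 3, Soren 4, Esme 1, Kamil 2, Farid 6.
Exactly 1: Esme — 1 competitor.

1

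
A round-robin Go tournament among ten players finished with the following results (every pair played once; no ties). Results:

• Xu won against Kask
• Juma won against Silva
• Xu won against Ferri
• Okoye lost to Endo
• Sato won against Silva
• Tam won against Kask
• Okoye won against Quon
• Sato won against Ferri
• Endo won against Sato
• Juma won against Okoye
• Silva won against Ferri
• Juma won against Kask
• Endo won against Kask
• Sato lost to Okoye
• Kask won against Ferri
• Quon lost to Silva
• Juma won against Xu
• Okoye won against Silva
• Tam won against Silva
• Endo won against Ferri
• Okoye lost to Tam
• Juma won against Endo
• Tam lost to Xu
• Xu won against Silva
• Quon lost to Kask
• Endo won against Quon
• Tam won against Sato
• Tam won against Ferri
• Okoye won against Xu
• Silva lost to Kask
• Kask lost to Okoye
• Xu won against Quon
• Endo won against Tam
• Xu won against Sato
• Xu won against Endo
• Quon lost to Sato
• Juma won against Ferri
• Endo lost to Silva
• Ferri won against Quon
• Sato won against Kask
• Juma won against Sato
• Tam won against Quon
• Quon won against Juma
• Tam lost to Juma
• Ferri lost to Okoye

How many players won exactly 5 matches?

0

Win totals: Endo 6, Okoye 6, Ferri 1, Tam 6, Silva 3, Xu 7, Sato 4, Quon 1, Kask 3, Juma 8.
No player has exactly 5 wins.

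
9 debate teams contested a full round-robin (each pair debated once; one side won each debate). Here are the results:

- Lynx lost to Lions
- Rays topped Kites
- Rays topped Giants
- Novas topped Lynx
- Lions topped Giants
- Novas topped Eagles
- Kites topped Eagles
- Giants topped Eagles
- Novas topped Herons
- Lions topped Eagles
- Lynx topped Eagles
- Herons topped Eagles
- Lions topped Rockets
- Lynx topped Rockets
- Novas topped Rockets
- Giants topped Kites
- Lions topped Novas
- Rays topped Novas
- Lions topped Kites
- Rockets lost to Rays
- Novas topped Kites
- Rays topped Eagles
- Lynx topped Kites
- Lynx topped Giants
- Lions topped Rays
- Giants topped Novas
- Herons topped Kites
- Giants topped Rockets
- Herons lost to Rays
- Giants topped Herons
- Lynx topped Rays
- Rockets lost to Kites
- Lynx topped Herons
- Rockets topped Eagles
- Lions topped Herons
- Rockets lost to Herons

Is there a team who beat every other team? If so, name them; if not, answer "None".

Lions has 8 wins out of 8 opponents — a perfect record.

Lions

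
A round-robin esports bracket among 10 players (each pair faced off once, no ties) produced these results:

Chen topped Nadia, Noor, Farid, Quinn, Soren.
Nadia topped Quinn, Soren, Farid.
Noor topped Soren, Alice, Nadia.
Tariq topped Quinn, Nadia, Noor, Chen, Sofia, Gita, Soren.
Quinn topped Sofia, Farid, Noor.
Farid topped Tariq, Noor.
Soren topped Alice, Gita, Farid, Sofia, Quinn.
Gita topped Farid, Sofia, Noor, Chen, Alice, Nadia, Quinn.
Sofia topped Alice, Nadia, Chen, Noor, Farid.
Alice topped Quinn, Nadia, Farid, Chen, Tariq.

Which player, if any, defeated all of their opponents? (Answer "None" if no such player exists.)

None

Highest win total is Tariq with 7 (out of 9 possible).
Tariq lost to Alice, Farid, so no player went undefeated.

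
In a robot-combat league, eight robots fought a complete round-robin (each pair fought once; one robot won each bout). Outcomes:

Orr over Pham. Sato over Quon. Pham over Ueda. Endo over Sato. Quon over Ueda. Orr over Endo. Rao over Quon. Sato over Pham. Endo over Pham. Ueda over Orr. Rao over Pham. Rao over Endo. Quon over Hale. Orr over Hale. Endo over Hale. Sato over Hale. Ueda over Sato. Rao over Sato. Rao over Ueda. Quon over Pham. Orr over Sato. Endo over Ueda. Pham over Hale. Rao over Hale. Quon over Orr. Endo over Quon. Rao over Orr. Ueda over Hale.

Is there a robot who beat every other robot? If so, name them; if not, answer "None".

Rao has 7 wins out of 7 opponents — a perfect record.

Rao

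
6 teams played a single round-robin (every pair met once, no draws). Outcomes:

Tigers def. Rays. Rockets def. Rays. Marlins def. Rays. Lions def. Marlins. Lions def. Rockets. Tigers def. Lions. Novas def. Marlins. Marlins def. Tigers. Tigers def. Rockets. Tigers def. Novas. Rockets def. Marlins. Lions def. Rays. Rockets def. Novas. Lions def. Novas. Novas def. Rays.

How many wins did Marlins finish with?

Marlins' results: beat Rays, Tigers; lost to Lions, Rockets, Novas.
That is 2 wins.

2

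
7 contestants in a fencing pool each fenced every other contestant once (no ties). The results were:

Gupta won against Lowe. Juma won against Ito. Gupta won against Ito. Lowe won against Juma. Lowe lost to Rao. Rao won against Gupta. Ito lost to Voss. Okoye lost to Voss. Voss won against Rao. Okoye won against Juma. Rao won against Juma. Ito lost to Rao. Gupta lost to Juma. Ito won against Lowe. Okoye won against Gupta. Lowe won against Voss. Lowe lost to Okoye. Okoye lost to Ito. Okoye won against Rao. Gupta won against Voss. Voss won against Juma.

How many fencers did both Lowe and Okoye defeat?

Lowe beat: Juma, Voss.
Okoye beat: Rao, Lowe, Juma, Gupta.
Both beat: Juma — 1.

1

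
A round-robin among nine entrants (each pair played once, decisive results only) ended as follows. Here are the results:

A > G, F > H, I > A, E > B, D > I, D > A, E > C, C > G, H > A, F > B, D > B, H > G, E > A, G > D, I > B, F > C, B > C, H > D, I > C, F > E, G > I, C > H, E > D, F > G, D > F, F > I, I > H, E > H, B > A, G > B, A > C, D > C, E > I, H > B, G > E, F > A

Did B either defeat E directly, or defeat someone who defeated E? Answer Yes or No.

B did not beat E directly.
B beat A, C, but each of them lost to E. No two-step path.

No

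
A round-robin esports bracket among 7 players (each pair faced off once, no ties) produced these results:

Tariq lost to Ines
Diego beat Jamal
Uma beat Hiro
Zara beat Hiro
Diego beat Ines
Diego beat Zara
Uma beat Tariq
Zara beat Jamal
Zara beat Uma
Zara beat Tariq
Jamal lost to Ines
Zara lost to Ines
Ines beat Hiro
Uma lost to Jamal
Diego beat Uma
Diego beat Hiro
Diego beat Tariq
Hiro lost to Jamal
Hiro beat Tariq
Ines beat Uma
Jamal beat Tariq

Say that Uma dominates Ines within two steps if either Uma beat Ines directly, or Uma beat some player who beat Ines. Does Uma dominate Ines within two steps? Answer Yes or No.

No

Uma did not beat Ines directly.
Uma beat Hiro, Tariq, but each of them lost to Ines. No two-step path.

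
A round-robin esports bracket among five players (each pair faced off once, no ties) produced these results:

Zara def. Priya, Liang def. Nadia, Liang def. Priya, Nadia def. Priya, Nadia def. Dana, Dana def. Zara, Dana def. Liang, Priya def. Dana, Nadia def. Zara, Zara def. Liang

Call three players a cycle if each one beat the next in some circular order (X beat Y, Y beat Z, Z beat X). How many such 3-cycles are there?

4

Win totals: Dana 2, Nadia 3, Liang 2, Priya 1, Zara 2.
A player with w wins dominates both others in C(w,2) triples; summing gives 1 + 3 + 1 + 0 + 1 = 6 transitive triples.
Total triples C(5,3) = 10, so cyclic triples = 10 − 6 = 4.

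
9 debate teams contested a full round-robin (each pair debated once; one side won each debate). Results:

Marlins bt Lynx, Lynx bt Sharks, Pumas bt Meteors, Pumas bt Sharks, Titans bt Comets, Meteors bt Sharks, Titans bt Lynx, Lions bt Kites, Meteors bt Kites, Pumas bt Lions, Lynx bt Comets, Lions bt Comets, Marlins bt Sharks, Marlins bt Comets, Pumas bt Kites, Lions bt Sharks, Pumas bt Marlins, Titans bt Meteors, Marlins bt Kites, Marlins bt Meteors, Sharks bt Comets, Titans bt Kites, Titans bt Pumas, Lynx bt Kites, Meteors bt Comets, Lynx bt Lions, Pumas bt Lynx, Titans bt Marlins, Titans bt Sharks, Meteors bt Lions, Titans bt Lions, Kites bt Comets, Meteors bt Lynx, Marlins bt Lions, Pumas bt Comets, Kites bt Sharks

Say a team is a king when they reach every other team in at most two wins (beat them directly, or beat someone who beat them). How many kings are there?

1

Comets cannot reach Pumas, Lynx, Titans, Lions, Meteors, Sharks, Kites, Marlins in two steps.
Pumas cannot reach Titans in two steps.
Lynx cannot reach Pumas, Titans, Meteors, Marlins in two steps.
Titans reaches everyone (king).
Lions cannot reach Pumas, Lynx, Titans, Meteors, Marlins in two steps.
Meteors cannot reach Pumas, Titans, Marlins in two steps.
Sharks cannot reach Pumas, Lynx, Titans, Lions, Meteors, Kites, Marlins in two steps.
Kites cannot reach Pumas, Lynx, Titans, Lions, Meteors, Marlins in two steps.
Marlins cannot reach Pumas, Titans in two steps.
Kings: Titans — 1.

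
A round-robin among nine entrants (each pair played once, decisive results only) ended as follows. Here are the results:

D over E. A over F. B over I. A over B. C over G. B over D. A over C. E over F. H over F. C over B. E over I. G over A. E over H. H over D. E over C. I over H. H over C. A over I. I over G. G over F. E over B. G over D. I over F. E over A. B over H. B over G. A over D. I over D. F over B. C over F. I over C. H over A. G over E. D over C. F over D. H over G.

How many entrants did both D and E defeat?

D beat: C, E.
E beat: A, B, C, F, H, I.
Both beat: C — 1.

1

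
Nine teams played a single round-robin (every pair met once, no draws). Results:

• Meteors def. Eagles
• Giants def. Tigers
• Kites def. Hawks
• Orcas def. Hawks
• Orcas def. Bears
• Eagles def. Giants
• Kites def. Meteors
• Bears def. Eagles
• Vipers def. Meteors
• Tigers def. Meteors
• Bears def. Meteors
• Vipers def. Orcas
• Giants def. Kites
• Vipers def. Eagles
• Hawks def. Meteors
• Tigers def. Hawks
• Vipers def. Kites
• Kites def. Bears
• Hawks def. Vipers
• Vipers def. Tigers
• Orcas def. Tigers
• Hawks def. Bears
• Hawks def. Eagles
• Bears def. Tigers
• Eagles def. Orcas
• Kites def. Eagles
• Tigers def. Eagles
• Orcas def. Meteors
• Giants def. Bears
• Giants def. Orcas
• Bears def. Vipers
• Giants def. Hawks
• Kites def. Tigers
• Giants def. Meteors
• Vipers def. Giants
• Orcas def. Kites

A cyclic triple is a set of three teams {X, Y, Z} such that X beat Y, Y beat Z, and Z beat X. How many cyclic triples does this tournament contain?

18

Win totals: Meteors 1, Eagles 2, Tigers 3, Kites 5, Vipers 6, Hawks 4, Orcas 5, Bears 4, Giants 6.
A team with w wins dominates both others in C(w,2) triples; summing gives 0 + 1 + 3 + 10 + 15 + 6 + 10 + 6 + 15 = 66 transitive triples.
Total triples C(9,3) = 84, so cyclic triples = 84 − 66 = 18.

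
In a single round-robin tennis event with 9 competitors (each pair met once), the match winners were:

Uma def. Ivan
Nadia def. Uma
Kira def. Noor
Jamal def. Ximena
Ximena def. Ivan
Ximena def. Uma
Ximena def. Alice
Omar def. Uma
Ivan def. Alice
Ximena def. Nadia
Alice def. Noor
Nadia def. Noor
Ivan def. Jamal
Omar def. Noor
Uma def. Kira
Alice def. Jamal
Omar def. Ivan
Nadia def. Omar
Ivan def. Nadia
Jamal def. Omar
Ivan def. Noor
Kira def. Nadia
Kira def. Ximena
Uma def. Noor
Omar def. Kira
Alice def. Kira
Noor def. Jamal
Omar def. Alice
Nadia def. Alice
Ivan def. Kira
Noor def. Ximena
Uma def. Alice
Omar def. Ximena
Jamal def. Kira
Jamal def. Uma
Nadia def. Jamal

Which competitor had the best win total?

Win totals: Jamal 4, Uma 4, Ximena 4, Nadia 5, Noor 2, Alice 3, Omar 6, Ivan 5, Kira 3.
Omar leads with 6 wins (next highest: 5).

Omar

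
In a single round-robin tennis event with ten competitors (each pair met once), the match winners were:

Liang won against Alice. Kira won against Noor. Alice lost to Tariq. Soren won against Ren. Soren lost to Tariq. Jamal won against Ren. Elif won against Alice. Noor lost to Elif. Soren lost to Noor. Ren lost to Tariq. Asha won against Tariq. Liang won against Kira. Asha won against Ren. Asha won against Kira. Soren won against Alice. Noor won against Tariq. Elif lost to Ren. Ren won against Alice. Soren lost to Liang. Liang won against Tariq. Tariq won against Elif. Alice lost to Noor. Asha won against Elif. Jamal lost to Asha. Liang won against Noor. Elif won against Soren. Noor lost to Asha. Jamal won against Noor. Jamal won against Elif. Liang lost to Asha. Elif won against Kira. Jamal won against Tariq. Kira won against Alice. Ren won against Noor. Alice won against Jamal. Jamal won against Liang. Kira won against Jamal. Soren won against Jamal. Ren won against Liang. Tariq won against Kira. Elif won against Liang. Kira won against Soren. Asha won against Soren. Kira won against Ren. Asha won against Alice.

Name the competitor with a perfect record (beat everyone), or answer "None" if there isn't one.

Asha has 9 wins out of 9 opponents — a perfect record.

Asha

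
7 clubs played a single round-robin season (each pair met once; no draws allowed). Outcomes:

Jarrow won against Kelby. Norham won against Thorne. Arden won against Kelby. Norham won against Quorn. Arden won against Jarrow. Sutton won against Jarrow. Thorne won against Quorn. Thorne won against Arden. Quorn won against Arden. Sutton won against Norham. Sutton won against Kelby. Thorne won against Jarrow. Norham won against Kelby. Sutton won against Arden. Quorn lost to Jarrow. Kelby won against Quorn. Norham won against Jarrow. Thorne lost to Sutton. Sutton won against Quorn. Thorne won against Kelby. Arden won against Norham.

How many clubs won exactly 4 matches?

Win totals: Quorn 1, Sutton 6, Norham 4, Thorne 4, Kelby 1, Arden 3, Jarrow 2.
Exactly 4: Norham, Thorne — 2 clubs.

2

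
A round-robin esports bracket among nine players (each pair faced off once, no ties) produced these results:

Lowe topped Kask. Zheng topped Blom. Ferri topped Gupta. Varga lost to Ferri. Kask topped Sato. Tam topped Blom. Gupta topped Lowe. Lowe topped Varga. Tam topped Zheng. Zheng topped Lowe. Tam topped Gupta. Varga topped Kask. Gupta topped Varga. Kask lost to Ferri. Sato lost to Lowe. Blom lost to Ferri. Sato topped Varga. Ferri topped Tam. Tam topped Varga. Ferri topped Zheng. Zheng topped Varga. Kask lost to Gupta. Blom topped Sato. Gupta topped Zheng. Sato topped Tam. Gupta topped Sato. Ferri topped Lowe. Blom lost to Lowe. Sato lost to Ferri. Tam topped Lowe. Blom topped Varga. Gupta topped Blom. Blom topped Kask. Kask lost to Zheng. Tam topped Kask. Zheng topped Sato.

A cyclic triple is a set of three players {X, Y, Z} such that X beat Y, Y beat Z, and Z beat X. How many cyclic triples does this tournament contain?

Win totals: Gupta 6, Blom 3, Kask 1, Zheng 5, Sato 2, Varga 1, Tam 6, Ferri 8, Lowe 4.
A player with w wins dominates both others in C(w,2) triples; summing gives 15 + 3 + 0 + 10 + 1 + 0 + 15 + 28 + 6 = 78 transitive triples.
Total triples C(9,3) = 84, so cyclic triples = 84 − 78 = 6.

6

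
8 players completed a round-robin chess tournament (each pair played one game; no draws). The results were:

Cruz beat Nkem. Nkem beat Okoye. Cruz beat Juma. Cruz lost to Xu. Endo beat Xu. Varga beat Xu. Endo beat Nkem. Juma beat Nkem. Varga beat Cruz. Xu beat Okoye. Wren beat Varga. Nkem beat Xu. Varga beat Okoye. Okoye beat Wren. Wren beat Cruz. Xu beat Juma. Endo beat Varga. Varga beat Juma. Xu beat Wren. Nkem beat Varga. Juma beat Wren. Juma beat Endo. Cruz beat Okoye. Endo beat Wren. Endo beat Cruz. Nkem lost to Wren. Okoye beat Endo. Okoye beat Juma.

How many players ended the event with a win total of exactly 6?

0

Win totals: Nkem 3, Xu 4, Cruz 3, Endo 5, Varga 4, Okoye 3, Wren 3, Juma 3.
No player has exactly 6 wins.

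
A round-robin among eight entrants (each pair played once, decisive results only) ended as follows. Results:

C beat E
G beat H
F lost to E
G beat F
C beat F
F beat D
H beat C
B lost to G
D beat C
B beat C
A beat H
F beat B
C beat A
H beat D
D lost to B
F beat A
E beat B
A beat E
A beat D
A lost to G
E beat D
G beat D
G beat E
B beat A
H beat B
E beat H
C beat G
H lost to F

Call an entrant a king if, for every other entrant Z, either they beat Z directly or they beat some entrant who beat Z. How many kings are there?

4

A cannot reach G in two steps.
B reaches everyone (king).
C reaches everyone (king).
D cannot reach B, H in two steps.
E cannot reach G in two steps.
F cannot reach G in two steps.
G reaches everyone (king).
H reaches everyone (king).
Kings: B, C, G, H — 4.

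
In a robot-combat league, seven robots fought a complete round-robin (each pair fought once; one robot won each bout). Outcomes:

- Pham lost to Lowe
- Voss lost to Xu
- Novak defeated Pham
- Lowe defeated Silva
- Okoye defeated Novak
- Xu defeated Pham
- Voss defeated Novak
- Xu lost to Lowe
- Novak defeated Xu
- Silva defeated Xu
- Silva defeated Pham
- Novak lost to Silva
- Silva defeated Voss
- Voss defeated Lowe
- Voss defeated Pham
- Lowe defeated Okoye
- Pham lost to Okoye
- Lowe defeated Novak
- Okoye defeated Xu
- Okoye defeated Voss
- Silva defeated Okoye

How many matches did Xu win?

2

Xu's results: beat Pham, Voss; lost to Okoye, Lowe, Silva, Novak.
That is 2 wins.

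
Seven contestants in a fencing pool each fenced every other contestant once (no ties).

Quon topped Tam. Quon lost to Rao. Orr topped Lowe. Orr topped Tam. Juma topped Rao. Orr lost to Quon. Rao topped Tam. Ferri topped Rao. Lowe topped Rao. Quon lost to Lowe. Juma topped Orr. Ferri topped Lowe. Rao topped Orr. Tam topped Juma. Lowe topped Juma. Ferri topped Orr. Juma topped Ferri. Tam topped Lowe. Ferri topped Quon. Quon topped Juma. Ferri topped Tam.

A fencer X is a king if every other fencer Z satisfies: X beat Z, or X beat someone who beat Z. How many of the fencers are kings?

5

Tam reaches everyone (king).
Rao cannot reach Ferri in two steps.
Orr cannot reach Ferri in two steps.
Quon reaches everyone (king).
Ferri reaches everyone (king).
Lowe reaches everyone (king).
Juma reaches everyone (king).
Kings: Tam, Quon, Ferri, Lowe, Juma — 5.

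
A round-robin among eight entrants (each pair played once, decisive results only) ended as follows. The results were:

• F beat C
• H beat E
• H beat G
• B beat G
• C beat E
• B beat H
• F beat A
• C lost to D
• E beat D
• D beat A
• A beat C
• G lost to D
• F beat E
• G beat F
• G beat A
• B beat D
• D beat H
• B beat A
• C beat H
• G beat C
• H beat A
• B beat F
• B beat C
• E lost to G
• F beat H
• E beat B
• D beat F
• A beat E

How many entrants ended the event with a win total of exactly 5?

Win totals: A 2, B 6, C 2, D 5, E 2, F 4, G 4, H 3.
Exactly 5: D — 1 entrant.

1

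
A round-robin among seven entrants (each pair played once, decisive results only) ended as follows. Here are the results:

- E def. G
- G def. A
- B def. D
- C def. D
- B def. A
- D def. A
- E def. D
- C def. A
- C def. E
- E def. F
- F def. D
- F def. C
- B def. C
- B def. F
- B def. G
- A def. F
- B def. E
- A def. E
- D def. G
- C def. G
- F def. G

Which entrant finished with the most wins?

Win totals: A 2, B 6, C 4, D 2, E 3, F 3, G 1.
B leads with 6 wins (next highest: 4).

B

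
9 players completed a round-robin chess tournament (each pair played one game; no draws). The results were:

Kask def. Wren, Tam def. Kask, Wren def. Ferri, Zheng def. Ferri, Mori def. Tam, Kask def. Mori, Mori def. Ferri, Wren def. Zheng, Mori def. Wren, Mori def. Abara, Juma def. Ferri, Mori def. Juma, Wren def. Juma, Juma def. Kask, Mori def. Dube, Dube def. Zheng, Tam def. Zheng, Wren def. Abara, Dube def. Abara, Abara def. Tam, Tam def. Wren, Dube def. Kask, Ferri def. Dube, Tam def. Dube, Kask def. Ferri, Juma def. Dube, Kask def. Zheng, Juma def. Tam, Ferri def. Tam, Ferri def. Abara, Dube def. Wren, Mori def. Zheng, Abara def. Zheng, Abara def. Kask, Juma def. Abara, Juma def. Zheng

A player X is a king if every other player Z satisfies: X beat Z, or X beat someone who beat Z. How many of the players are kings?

Dube reaches everyone (king).
Mori reaches everyone (king).
Zheng cannot reach Mori, Kask, Wren, Juma in two steps.
Ferri cannot reach Mori, Juma in two steps.
Abara cannot reach Juma in two steps.
Kask reaches everyone (king).
Wren cannot reach Mori in two steps.
Juma reaches everyone (king).
Tam reaches everyone (king).
Kings: Dube, Mori, Kask, Juma, Tam — 5.

5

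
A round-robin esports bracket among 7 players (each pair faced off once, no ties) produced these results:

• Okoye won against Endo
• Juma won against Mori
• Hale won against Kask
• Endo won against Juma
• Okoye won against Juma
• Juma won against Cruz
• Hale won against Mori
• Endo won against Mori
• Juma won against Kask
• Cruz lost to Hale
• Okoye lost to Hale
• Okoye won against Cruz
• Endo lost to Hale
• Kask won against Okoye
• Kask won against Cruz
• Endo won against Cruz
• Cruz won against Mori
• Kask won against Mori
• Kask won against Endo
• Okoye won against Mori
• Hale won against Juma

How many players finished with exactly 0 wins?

Win totals: Hale 6, Okoye 4, Cruz 1, Juma 3, Endo 3, Mori 0, Kask 4.
Exactly 0: Mori — 1 player.

1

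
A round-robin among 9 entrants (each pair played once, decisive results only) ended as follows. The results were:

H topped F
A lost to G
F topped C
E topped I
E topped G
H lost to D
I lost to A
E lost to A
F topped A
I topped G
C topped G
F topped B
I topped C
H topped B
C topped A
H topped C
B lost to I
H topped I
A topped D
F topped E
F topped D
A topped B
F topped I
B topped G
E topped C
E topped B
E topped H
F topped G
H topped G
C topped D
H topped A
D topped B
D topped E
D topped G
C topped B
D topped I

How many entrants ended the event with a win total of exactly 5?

2

Win totals: A 4, B 1, C 4, D 5, E 5, F 7, G 1, H 6, I 3.
Exactly 5: D, E — 2 entrants.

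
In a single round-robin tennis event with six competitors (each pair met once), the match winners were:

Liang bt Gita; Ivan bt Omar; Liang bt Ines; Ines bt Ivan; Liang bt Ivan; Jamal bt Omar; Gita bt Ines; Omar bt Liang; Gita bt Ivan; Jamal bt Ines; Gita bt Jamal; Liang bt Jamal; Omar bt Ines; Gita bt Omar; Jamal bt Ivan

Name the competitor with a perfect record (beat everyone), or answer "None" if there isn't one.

Highest win total is Liang with 4 (out of 5 possible).
Liang lost to Omar, so no competitor went undefeated.

None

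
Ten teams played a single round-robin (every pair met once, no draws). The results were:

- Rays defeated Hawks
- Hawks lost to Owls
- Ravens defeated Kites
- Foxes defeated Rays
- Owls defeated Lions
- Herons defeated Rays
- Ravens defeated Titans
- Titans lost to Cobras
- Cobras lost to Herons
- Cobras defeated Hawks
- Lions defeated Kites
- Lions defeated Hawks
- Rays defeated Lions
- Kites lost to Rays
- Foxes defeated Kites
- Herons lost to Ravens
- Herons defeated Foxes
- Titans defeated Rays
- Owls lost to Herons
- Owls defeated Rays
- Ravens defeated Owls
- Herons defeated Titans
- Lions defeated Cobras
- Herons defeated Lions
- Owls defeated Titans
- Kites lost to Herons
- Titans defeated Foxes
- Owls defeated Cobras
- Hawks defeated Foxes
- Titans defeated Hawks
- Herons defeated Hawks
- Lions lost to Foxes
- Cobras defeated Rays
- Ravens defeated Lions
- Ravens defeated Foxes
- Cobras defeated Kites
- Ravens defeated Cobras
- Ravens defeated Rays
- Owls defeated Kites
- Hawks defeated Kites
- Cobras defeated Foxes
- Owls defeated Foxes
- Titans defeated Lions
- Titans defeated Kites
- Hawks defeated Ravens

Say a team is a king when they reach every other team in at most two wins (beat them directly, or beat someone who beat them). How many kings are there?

3

Hawks reaches everyone (king).
Foxes cannot reach Owls, Herons, Ravens, Titans in two steps.
Owls cannot reach Herons in two steps.
Herons reaches everyone (king).
Ravens reaches everyone (king).
Cobras cannot reach Owls, Herons in two steps.
Lions cannot reach Owls, Herons in two steps.
Rays cannot reach Owls, Herons, Titans in two steps.
Kites cannot reach Hawks, Foxes, Owls, Herons, Ravens, Cobras, Lions, Rays, Titans in two steps.
Titans cannot reach Owls, Herons in two steps.
Kings: Hawks, Herons, Ravens — 3.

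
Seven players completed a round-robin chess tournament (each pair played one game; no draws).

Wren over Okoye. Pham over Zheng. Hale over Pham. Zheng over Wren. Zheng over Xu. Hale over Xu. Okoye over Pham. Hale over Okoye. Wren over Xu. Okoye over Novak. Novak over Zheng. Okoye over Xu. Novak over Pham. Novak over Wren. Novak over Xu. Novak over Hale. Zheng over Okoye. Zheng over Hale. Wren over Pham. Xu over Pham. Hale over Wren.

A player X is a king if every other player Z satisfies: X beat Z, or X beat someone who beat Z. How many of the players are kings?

Pham cannot reach Novak in two steps.
Okoye reaches everyone (king).
Zheng reaches everyone (king).
Novak reaches everyone (king).
Xu cannot reach Okoye, Novak, Wren, Hale in two steps.
Wren cannot reach Hale in two steps.
Hale reaches everyone (king).
Kings: Okoye, Zheng, Novak, Hale — 4.

4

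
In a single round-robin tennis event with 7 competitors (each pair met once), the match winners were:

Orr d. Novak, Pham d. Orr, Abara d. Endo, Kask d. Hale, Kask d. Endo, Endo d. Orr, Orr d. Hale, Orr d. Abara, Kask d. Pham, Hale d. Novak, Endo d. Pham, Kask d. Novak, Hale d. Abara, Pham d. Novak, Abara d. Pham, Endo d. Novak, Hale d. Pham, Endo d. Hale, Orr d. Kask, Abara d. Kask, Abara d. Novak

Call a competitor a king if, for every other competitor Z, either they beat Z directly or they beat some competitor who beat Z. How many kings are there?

5

Kask reaches everyone (king).
Abara reaches everyone (king).
Novak cannot reach Kask, Abara, Endo, Hale, Pham, Orr in two steps.
Endo reaches everyone (king).
Hale reaches everyone (king).
Pham cannot reach Endo in two steps.
Orr reaches everyone (king).
Kings: Kask, Abara, Endo, Hale, Orr — 5.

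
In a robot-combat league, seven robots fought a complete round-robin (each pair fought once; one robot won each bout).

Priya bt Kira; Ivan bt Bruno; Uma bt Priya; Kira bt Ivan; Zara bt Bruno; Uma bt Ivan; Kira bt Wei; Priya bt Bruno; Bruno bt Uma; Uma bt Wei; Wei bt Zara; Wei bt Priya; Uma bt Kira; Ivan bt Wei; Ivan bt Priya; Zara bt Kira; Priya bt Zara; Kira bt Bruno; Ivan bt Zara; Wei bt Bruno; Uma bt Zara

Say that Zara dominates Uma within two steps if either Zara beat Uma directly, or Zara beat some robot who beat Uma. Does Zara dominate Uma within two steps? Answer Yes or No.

Yes

Zara did not beat Uma directly.
Zara beat Kira, Bruno. Of those, Bruno beat Uma.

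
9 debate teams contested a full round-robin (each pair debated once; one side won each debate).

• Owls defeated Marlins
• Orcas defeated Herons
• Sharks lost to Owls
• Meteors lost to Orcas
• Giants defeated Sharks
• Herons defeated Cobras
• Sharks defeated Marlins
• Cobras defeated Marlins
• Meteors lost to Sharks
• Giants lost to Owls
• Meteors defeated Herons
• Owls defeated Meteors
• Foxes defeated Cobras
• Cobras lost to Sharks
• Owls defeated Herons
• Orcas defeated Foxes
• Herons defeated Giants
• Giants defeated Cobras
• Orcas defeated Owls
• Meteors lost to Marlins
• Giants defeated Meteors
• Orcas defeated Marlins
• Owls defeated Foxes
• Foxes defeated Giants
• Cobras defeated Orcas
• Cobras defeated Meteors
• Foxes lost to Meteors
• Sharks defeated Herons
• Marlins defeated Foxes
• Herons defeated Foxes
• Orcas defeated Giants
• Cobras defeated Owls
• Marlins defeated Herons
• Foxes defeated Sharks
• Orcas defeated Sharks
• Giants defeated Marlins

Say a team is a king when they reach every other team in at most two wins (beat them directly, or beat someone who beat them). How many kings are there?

Sharks reaches everyone (king).
Giants reaches everyone (king).
Herons reaches everyone (king).
Marlins cannot reach Owls, Orcas in two steps.
Foxes reaches everyone (king).
Meteors cannot reach Marlins, Owls, Orcas in two steps.
Owls cannot reach Orcas in two steps.
Orcas reaches everyone (king).
Cobras reaches everyone (king).
Kings: Sharks, Giants, Herons, Foxes, Orcas, Cobras — 6.

6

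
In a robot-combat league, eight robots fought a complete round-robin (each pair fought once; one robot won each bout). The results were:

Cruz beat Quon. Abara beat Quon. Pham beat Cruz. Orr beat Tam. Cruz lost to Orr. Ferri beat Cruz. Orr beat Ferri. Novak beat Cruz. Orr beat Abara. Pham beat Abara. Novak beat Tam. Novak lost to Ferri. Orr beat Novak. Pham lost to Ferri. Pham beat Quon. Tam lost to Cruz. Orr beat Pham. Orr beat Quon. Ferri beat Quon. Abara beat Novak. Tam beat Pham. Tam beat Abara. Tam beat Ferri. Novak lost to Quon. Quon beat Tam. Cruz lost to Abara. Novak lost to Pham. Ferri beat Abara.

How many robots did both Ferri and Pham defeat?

4

Ferri beat: Abara, Cruz, Pham, Novak, Quon.
Pham beat: Abara, Cruz, Novak, Quon.
Both beat: Abara, Cruz, Novak, Quon — 4.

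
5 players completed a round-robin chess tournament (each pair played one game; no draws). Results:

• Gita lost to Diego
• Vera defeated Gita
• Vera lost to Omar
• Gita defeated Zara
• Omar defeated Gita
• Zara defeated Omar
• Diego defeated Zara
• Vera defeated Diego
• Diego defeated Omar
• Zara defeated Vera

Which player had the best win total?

Win totals: Gita 1, Omar 2, Diego 3, Vera 2, Zara 2.
Diego leads with 3 wins (next highest: 2).

Diego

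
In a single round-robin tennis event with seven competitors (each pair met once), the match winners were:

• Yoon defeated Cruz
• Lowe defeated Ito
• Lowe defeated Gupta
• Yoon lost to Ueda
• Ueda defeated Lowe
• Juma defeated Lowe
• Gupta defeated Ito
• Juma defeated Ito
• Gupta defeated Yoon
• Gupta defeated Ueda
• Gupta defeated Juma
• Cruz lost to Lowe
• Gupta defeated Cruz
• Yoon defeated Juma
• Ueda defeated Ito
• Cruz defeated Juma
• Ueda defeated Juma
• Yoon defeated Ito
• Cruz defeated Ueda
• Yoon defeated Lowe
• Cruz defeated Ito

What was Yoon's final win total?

4

Yoon's results: beat Ito, Lowe, Cruz, Juma; lost to Gupta, Ueda.
That is 4 wins.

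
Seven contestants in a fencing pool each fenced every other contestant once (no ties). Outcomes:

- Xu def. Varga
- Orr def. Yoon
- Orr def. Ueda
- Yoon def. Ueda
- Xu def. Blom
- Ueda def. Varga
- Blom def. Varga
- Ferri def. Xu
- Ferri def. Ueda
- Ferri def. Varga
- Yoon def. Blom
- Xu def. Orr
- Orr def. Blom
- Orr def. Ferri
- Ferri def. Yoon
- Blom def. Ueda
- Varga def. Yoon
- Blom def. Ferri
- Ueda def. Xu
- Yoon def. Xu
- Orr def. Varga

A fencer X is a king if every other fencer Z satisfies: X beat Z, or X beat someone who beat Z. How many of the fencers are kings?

4

Ferri reaches everyone (king).
Blom cannot reach Orr in two steps.
Orr reaches everyone (king).
Ueda cannot reach Ferri in two steps.
Varga cannot reach Ferri, Orr in two steps.
Yoon reaches everyone (king).
Xu reaches everyone (king).
Kings: Ferri, Orr, Yoon, Xu — 4.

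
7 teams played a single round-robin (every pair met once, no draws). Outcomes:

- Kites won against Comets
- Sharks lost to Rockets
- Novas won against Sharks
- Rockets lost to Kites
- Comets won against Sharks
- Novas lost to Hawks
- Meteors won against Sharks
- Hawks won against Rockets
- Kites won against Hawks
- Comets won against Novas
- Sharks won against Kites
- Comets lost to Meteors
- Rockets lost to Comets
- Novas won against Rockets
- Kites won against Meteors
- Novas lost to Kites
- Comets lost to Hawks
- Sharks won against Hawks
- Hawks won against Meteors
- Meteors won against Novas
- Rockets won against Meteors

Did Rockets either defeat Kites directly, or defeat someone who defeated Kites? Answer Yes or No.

Yes

Rockets did not beat Kites directly.
Rockets beat Sharks, Meteors. Of those, Sharks beat Kites.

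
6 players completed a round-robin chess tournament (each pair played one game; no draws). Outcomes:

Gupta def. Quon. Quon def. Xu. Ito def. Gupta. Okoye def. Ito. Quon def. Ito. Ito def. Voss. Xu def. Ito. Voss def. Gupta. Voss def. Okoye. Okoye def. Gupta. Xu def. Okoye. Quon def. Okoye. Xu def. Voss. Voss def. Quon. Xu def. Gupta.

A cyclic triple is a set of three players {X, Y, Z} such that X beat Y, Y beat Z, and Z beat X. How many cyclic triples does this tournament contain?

Win totals: Ito 2, Quon 3, Voss 3, Okoye 2, Xu 4, Gupta 1.
A player with w wins dominates both others in C(w,2) triples; summing gives 1 + 3 + 3 + 1 + 6 + 0 = 14 transitive triples.
Total triples C(6,3) = 20, so cyclic triples = 20 − 14 = 6.

6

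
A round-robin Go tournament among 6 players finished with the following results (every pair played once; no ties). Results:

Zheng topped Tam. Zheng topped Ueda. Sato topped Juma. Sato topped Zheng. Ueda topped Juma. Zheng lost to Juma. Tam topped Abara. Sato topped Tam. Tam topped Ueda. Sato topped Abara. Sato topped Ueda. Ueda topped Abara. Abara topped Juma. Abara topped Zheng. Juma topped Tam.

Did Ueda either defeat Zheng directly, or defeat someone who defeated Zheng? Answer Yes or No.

Yes

Ueda did not beat Zheng directly.
Ueda beat Juma, Abara. Of those, Juma beat Zheng.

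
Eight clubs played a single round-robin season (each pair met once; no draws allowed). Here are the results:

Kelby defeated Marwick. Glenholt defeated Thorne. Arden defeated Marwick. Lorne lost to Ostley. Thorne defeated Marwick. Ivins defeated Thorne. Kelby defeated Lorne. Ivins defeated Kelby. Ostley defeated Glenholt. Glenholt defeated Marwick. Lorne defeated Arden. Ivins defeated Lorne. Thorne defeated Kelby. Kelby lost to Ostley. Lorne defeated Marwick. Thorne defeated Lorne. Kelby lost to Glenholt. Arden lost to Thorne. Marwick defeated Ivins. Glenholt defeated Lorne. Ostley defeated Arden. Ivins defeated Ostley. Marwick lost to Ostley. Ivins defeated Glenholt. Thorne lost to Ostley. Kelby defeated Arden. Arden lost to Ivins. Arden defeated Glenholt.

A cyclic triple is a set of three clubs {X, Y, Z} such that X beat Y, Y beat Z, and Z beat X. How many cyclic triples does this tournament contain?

9

Win totals: Marwick 1, Ostley 6, Ivins 6, Kelby 3, Thorne 4, Lorne 2, Glenholt 4, Arden 2.
A club with w wins dominates both others in C(w,2) triples; summing gives 0 + 15 + 15 + 3 + 6 + 1 + 6 + 1 = 47 transitive triples.
Total triples C(8,3) = 56, so cyclic triples = 56 − 47 = 9.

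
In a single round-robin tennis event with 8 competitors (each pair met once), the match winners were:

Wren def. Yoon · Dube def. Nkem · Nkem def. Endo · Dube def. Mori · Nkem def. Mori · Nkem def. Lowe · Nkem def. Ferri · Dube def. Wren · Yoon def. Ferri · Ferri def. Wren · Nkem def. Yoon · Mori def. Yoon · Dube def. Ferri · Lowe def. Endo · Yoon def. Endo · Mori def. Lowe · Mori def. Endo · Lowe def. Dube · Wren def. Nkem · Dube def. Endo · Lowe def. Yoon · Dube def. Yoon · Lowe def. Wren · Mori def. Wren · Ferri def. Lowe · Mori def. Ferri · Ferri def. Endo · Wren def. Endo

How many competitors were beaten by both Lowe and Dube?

Lowe beat: Endo, Dube, Yoon, Wren.
Dube beat: Endo, Mori, Yoon, Wren, Nkem, Ferri.
Both beat: Endo, Yoon, Wren — 3.

3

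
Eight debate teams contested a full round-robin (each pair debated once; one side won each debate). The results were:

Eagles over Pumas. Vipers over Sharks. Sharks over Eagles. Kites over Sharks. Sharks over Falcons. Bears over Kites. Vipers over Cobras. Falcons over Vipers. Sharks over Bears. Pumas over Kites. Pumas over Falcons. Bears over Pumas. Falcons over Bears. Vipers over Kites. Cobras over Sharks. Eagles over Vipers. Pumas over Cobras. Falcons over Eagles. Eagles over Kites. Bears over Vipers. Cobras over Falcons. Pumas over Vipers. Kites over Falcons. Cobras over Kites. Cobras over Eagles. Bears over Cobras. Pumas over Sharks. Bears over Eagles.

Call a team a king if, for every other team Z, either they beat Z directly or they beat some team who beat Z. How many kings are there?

Kites cannot reach Cobras, Pumas in two steps.
Bears reaches everyone (king).
Cobras reaches everyone (king).
Pumas reaches everyone (king).
Sharks reaches everyone (king).
Falcons reaches everyone (king).
Eagles cannot reach Bears in two steps.
Vipers cannot reach Pumas in two steps.
Kings: Bears, Cobras, Pumas, Sharks, Falcons — 5.

5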